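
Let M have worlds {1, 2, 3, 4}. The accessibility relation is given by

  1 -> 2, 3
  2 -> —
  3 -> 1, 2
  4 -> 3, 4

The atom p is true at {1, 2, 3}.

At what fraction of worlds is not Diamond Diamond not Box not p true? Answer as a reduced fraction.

1/4

1: Diamond Diamond not Box not p is T. ✗
2: Diamond Diamond not Box not p is F. ✓
3: Diamond Diamond not Box not p is T. ✗
4: Diamond Diamond not Box not p is T. ✗
That's 1 of 4 worlds, so 1/4.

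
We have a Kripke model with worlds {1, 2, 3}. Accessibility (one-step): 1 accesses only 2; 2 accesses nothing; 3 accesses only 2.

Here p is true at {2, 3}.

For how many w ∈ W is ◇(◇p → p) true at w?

1: successors {2}; ◇p → p there: 2:T. ✓
2: no successors, so ◇(◇p → p) fails. ✗
3: successors {2}; ◇p → p there: 2:T. ✓
Satisfying worlds: {1, 3}.

2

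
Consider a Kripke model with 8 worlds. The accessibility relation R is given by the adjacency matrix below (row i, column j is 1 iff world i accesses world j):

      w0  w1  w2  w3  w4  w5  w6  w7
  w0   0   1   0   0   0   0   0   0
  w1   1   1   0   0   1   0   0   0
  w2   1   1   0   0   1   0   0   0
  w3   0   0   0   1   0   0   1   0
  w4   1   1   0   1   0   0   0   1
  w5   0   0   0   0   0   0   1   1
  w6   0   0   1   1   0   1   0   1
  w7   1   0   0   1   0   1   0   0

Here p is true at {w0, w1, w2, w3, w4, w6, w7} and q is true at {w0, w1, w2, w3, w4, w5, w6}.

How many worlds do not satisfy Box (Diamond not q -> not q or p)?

w0: successors {w1}; Diamond not q -> not q or p there: w1:T. ✓
w1: successors {w0, w1, w4}; Diamond not q -> not q or p there: w0:T, w1:T, w4:T. ✓
w2: successors {w0, w1, w4}; Diamond not q -> not q or p there: w0:T, w1:T, w4:T. ✓
w3: successors {w3, w6}; Diamond not q -> not q or p there: w3:T, w6:T. ✓
w4: successors {w0, w1, w3, w7}; Diamond not q -> not q or p there: w0:T, w1:T, w3:T, w7:T. ✓
w5: successors {w6, w7}; Diamond not q -> not q or p there: w6:T, w7:T. ✓
w6: successors {w2, w3, w5, w7}; Diamond not q -> not q or p there: w2:T, w3:T, w5:F, w7:T. ✗
w7: successors {w0, w3, w5}; Diamond not q -> not q or p there: w0:T, w3:T, w5:F. ✗
Satisfying worlds: {w0, w1, w2, w3, w4, w5}.
So Box (Diamond not q -> not q or p) fails at the other 2 worlds.

2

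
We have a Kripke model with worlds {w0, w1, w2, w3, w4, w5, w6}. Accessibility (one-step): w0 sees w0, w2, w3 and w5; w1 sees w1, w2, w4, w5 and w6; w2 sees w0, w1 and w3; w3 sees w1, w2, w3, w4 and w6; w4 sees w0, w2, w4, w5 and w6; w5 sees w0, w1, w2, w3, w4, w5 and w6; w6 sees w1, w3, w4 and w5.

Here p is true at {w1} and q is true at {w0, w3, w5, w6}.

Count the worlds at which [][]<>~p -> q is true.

w0: [][]<>~p is T, q is T. ✓
w1: [][]<>~p is T, q is F. ✗
w2: [][]<>~p is T, q is F. ✗
w3: [][]<>~p is T, q is T. ✓
w4: [][]<>~p is T, q is F. ✗
w5: [][]<>~p is T, q is T. ✓
w6: [][]<>~p is T, q is T. ✓
Satisfying worlds: {w0, w3, w5, w6}.

4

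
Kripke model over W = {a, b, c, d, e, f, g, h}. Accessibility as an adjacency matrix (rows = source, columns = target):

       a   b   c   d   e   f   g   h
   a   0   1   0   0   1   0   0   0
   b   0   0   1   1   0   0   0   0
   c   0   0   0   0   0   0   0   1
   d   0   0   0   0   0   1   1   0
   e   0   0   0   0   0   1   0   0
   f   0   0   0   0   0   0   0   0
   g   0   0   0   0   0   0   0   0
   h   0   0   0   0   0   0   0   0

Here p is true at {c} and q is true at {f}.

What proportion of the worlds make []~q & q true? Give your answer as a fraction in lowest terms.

a: []~q is T, q is F. ✗
b: []~q is T, q is F. ✗
c: []~q is T, q is F. ✗
d: []~q is F, q is F. ✗
e: []~q is F, q is F. ✗
f: []~q is T, q is T. ✓
g: []~q is T, q is F. ✗
h: []~q is T, q is F. ✗
That's 1 of 8 worlds, so 1/8.

1/8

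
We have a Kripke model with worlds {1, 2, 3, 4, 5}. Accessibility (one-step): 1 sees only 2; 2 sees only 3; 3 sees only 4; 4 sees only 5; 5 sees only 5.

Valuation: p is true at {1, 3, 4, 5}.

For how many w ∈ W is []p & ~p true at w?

1

1: []p is F, ~p is F. ✗
2: []p is T, ~p is T. ✓
3: []p is T, ~p is F. ✗
4: []p is T, ~p is F. ✗
5: []p is T, ~p is F. ✗
Satisfying worlds: {2}.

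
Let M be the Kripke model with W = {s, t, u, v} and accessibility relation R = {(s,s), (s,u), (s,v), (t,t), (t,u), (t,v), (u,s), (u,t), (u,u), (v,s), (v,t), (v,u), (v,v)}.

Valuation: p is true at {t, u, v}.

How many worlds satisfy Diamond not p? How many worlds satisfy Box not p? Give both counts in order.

For Diamond not p:
s: successors {s, u, v}; not p there: s:T, u:F, v:F. ✓
t: successors {t, u, v}; not p there: t:F, u:F, v:F. ✗
u: successors {s, t, u}; not p there: s:T, t:F, u:F. ✓
v: successors {s, t, u, v}; not p there: s:T, t:F, u:F, v:F. ✓
— 3 worlds.
For Box not p:
s: successors {s, u, v}; not p there: s:T, u:F, v:F. ✗
t: successors {t, u, v}; not p there: t:F, u:F, v:F. ✗
u: successors {s, t, u}; not p there: s:T, t:F, u:F. ✗
v: successors {s, t, u, v}; not p there: s:T, t:F, u:F, v:F. ✗
— 0 worlds.

3 and 0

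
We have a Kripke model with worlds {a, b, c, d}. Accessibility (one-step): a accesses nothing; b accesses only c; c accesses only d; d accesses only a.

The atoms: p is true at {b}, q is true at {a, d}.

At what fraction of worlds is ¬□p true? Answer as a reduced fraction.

a: □p is T. ✗
b: □p is F. ✓
c: □p is F. ✓
d: □p is F. ✓
That's 3 of 4 worlds, so 3/4.

3/4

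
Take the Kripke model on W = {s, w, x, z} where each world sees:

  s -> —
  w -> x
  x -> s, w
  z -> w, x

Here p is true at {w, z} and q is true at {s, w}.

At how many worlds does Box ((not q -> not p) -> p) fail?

3

s: no successors, so Box ((not q -> not p) -> p) holds vacuously. ✓
w: successors {x}; (not q -> not p) -> p there: x:F. ✗
x: successors {s, w}; (not q -> not p) -> p there: s:F, w:T. ✗
z: successors {w, x}; (not q -> not p) -> p there: w:T, x:F. ✗
Satisfying worlds: {s}.
So Box ((not q -> not p) -> p) fails at the other 3 worlds.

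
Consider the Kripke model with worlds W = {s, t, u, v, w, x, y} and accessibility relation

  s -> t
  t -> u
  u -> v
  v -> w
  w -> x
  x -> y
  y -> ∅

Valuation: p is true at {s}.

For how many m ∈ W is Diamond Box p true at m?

1

s: successors {t}; Box p there: t:F. ✗
t: successors {u}; Box p there: u:F. ✗
u: successors {v}; Box p there: v:F. ✗
v: successors {w}; Box p there: w:F. ✗
w: successors {x}; Box p there: x:F. ✗
x: successors {y}; Box p there: y:T. ✓
y: no successors, so Diamond Box p fails. ✗
Satisfying worlds: {x}.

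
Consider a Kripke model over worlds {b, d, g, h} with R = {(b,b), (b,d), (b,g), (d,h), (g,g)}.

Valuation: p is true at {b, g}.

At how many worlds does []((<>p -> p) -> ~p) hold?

2

b: successors {b, d, g}; (<>p -> p) -> ~p there: b:F, d:T, g:F. ✗
d: successors {h}; (<>p -> p) -> ~p there: h:T. ✓
g: successors {g}; (<>p -> p) -> ~p there: g:F. ✗
h: no successors, so []((<>p -> p) -> ~p) holds vacuously. ✓
Satisfying worlds: {d, h}.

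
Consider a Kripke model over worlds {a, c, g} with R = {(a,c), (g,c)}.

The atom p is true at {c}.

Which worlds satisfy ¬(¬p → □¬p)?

a: ¬p → □¬p is F. ✓
c: ¬p → □¬p is T. ✗
g: ¬p → □¬p is F. ✓

{a, g}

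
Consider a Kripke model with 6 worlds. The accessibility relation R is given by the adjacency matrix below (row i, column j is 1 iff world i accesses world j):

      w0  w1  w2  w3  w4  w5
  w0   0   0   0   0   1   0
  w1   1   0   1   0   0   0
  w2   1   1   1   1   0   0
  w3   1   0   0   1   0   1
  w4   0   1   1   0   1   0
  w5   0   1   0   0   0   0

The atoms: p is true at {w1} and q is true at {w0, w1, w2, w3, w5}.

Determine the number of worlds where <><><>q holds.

w0: successors {w4}; <><>q there: w4:T. ✓
w1: successors {w0, w2}; <><>q there: w0:T, w2:T. ✓
w2: successors {w0, w1, w2, w3}; <><>q there: w0:T, w1:T, w2:T, w3:T. ✓
w3: successors {w0, w3, w5}; <><>q there: w0:T, w3:T, w5:T. ✓
w4: successors {w1, w2, w4}; <><>q there: w1:T, w2:T, w4:T. ✓
w5: successors {w1}; <><>q there: w1:T. ✓
Satisfying worlds: {w0, w1, w2, w3, w4, w5}.

6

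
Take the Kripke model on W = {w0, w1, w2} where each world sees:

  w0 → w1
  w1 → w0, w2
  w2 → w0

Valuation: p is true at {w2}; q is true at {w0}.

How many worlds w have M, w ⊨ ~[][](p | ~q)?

w0: [][](p | ~q) is F. ✓
w1: [][](p | ~q) is F. ✓
w2: [][](p | ~q) is T. ✗
Satisfying worlds: {w0, w1}.

2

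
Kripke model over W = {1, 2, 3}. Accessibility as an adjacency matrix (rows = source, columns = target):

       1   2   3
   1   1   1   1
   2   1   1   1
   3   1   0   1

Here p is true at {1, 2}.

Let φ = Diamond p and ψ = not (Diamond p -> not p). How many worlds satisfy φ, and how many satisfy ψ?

3 and 2

For Diamond p:
1: successors {1, 2, 3}; p there: 1:T, 2:T, 3:F. ✓
2: successors {1, 2, 3}; p there: 1:T, 2:T, 3:F. ✓
3: successors {1, 3}; p there: 1:T, 3:F. ✓
— 3 worlds.
For not (Diamond p -> not p):
1: Diamond p -> not p is F. ✓
2: Diamond p -> not p is F. ✓
3: Diamond p -> not p is T. ✗
— 2 worlds.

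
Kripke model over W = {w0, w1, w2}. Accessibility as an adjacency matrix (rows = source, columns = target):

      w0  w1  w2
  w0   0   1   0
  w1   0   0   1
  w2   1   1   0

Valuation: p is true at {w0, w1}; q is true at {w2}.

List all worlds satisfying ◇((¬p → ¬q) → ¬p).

w0: successors {w1}; (¬p → ¬q) → ¬p there: w1:F. ✗
w1: successors {w2}; (¬p → ¬q) → ¬p there: w2:T. ✓
w2: successors {w0, w1}; (¬p → ¬q) → ¬p there: w0:F, w1:F. ✗

{w1}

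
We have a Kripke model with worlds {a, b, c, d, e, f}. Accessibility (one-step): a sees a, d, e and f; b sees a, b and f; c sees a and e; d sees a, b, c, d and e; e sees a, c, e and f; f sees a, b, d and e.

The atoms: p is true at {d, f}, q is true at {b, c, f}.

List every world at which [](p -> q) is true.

{b, c, e}

a: successors {a, d, e, f}; p -> q there: a:T, d:F, e:T, f:T. ✗
b: successors {a, b, f}; p -> q there: a:T, b:T, f:T. ✓
c: successors {a, e}; p -> q there: a:T, e:T. ✓
d: successors {a, b, c, d, e}; p -> q there: a:T, b:T, c:T, d:F, e:T. ✗
e: successors {a, c, e, f}; p -> q there: a:T, c:T, e:T, f:T. ✓
f: successors {a, b, d, e}; p -> q there: a:T, b:T, d:F, e:T. ✗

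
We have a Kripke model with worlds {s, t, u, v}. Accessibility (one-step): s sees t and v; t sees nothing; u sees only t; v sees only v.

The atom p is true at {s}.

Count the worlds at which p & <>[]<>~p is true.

1

s: p is T, <>[]<>~p is T. ✓
t: p is F, <>[]<>~p is F. ✗
u: p is F, <>[]<>~p is T. ✗
v: p is F, <>[]<>~p is T. ✗
Satisfying worlds: {s}.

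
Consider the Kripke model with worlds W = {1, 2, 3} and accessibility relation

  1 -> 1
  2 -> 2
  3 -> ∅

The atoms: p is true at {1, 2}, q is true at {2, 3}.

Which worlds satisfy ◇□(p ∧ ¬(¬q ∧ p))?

1: successors {1}; □(p ∧ ¬(¬q ∧ p)) there: 1:F. ✗
2: successors {2}; □(p ∧ ¬(¬q ∧ p)) there: 2:T. ✓
3: no successors, so ◇□(p ∧ ¬(¬q ∧ p)) fails. ✗

{2}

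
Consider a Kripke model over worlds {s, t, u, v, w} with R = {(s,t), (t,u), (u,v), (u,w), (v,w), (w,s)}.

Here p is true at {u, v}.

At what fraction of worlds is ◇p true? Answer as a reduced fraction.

2/5

s: successors {t}; p there: t:F. ✗
t: successors {u}; p there: u:T. ✓
u: successors {v, w}; p there: v:T, w:F. ✓
v: successors {w}; p there: w:F. ✗
w: successors {s}; p there: s:F. ✗
That's 2 of 5 worlds, so 2/5.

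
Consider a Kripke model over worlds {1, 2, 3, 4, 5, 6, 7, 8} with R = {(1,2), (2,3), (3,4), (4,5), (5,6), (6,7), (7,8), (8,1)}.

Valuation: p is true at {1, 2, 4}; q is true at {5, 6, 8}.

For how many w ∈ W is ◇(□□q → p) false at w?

1: successors {2}; □□q → p there: 2:T. ✓
2: successors {3}; □□q → p there: 3:F. ✗
3: successors {4}; □□q → p there: 4:T. ✓
4: successors {5}; □□q → p there: 5:T. ✓
5: successors {6}; □□q → p there: 6:F. ✗
6: successors {7}; □□q → p there: 7:T. ✓
7: successors {8}; □□q → p there: 8:T. ✓
8: successors {1}; □□q → p there: 1:T. ✓
Satisfying worlds: {1, 3, 4, 6, 7, 8}.
So ◇(□□q → p) fails at the other 2 worlds.

2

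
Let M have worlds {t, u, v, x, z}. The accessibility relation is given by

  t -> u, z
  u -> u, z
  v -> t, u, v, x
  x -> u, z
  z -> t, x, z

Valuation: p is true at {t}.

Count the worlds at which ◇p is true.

t: successors {u, z}; p there: u:F, z:F. ✗
u: successors {u, z}; p there: u:F, z:F. ✗
v: successors {t, u, v, x}; p there: t:T, u:F, v:F, x:F. ✓
x: successors {u, z}; p there: u:F, z:F. ✗
z: successors {t, x, z}; p there: t:T, x:F, z:F. ✓
Satisfying worlds: {v, z}.

2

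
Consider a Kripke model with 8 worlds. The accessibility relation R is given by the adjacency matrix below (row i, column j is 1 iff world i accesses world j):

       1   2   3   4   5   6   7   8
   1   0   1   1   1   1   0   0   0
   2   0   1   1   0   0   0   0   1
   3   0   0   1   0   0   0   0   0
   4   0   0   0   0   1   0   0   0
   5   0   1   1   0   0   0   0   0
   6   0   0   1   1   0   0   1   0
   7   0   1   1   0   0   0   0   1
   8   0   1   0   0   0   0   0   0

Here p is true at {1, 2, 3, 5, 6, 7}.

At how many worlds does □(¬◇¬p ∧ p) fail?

6

1: successors {2, 3, 4, 5}; ¬◇¬p ∧ p there: 2:F, 3:T, 4:F, 5:T. ✗
2: successors {2, 3, 8}; ¬◇¬p ∧ p there: 2:F, 3:T, 8:F. ✗
3: successors {3}; ¬◇¬p ∧ p there: 3:T. ✓
4: successors {5}; ¬◇¬p ∧ p there: 5:T. ✓
5: successors {2, 3}; ¬◇¬p ∧ p there: 2:F, 3:T. ✗
6: successors {3, 4, 7}; ¬◇¬p ∧ p there: 3:T, 4:F, 7:F. ✗
7: successors {2, 3, 8}; ¬◇¬p ∧ p there: 2:F, 3:T, 8:F. ✗
8: successors {2}; ¬◇¬p ∧ p there: 2:F. ✗
Satisfying worlds: {3, 4}.
So □(¬◇¬p ∧ p) fails at the other 6 worlds.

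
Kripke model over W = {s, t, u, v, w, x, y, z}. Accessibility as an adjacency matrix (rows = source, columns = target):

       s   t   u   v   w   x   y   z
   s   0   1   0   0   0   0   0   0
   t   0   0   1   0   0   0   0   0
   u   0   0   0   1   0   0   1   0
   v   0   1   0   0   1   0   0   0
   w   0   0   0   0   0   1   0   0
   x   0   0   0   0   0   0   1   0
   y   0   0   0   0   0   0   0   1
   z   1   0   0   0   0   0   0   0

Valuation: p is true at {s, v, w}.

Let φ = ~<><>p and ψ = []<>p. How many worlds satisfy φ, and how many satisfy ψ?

5 and 2

For ~<><>p:
s: <><>p is F. ✓
t: <><>p is T. ✗
u: <><>p is T. ✗
v: <><>p is F. ✓
w: <><>p is F. ✓
x: <><>p is F. ✓
y: <><>p is T. ✗
z: <><>p is F. ✓
— 5 worlds.
For []<>p:
s: successors {t}; <>p there: t:F. ✗
t: successors {u}; <>p there: u:T. ✓
u: successors {v, y}; <>p there: v:T, y:F. ✗
v: successors {t, w}; <>p there: t:F, w:F. ✗
w: successors {x}; <>p there: x:F. ✗
x: successors {y}; <>p there: y:F. ✗
y: successors {z}; <>p there: z:T. ✓
z: successors {s}; <>p there: s:F. ✗
— 2 worlds.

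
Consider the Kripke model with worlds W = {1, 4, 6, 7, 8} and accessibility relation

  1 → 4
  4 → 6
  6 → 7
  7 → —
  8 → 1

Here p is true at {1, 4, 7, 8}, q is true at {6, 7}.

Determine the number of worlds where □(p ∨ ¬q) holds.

4

1: successors {4}; p ∨ ¬q there: 4:T. ✓
4: successors {6}; p ∨ ¬q there: 6:F. ✗
6: successors {7}; p ∨ ¬q there: 7:T. ✓
7: no successors, so □(p ∨ ¬q) holds vacuously. ✓
8: successors {1}; p ∨ ¬q there: 1:T. ✓
Satisfying worlds: {1, 6, 7, 8}.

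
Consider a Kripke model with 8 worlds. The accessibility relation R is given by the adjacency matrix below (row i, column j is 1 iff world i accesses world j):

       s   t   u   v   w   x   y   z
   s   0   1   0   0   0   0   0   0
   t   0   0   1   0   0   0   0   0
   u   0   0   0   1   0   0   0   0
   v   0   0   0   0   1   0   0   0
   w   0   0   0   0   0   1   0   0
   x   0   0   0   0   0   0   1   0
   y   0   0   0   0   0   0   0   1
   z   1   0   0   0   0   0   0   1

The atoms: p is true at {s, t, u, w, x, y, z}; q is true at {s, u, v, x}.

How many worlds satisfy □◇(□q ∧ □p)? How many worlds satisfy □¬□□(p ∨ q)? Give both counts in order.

1 and 0

For □◇(□q ∧ □p):
s: successors {t}; ◇(□q ∧ □p) there: t:F. ✗
t: successors {u}; ◇(□q ∧ □p) there: u:F. ✗
u: successors {v}; ◇(□q ∧ □p) there: v:T. ✓
v: successors {w}; ◇(□q ∧ □p) there: w:F. ✗
w: successors {x}; ◇(□q ∧ □p) there: x:F. ✗
x: successors {y}; ◇(□q ∧ □p) there: y:F. ✗
y: successors {z}; ◇(□q ∧ □p) there: z:F. ✗
z: successors {s, z}; ◇(□q ∧ □p) there: s:T, z:F. ✗
— 1 world.
For □¬□□(p ∨ q):
s: successors {t}; ¬□□(p ∨ q) there: t:F. ✗
t: successors {u}; ¬□□(p ∨ q) there: u:F. ✗
u: successors {v}; ¬□□(p ∨ q) there: v:F. ✗
v: successors {w}; ¬□□(p ∨ q) there: w:F. ✗
w: successors {x}; ¬□□(p ∨ q) there: x:F. ✗
x: successors {y}; ¬□□(p ∨ q) there: y:F. ✗
y: successors {z}; ¬□□(p ∨ q) there: z:F. ✗
z: successors {s, z}; ¬□□(p ∨ q) there: s:F, z:F. ✗
— 0 worlds.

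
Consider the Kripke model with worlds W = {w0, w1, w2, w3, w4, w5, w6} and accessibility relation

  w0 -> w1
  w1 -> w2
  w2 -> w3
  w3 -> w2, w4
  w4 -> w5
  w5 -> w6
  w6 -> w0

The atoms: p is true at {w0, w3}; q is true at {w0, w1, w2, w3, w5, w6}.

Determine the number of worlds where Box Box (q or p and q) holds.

w0: successors {w1}; Box (q or p and q) there: w1:T. ✓
w1: successors {w2}; Box (q or p and q) there: w2:T. ✓
w2: successors {w3}; Box (q or p and q) there: w3:F. ✗
w3: successors {w2, w4}; Box (q or p and q) there: w2:T, w4:T. ✓
w4: successors {w5}; Box (q or p and q) there: w5:T. ✓
w5: successors {w6}; Box (q or p and q) there: w6:T. ✓
w6: successors {w0}; Box (q or p and q) there: w0:T. ✓
Satisfying worlds: {w0, w1, w3, w4, w5, w6}.

6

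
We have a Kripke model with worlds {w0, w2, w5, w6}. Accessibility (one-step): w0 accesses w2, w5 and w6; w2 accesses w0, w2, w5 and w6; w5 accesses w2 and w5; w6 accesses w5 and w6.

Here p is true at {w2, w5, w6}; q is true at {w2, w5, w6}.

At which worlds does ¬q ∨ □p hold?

w0: ¬q is T, □p is T. ✓
w2: ¬q is F, □p is F. ✗
w5: ¬q is F, □p is T. ✓
w6: ¬q is F, □p is T. ✓

{w0, w5, w6}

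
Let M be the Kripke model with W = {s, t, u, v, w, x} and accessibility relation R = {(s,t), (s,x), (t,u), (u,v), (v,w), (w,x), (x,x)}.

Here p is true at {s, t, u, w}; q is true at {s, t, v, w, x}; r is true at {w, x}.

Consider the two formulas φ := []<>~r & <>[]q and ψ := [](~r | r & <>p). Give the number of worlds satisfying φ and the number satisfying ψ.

1 and 2

For []<>~r & <>[]q:
s: []<>~r is F, <>[]q is T. ✗
t: []<>~r is T, <>[]q is T. ✓
u: []<>~r is F, <>[]q is T. ✗
v: []<>~r is F, <>[]q is T. ✗
w: []<>~r is F, <>[]q is T. ✗
x: []<>~r is F, <>[]q is T. ✗
— 1 world.
For [](~r | r & <>p):
s: successors {t, x}; ~r | r & <>p there: t:T, x:F. ✗
t: successors {u}; ~r | r & <>p there: u:T. ✓
u: successors {v}; ~r | r & <>p there: v:T. ✓
v: successors {w}; ~r | r & <>p there: w:F. ✗
w: successors {x}; ~r | r & <>p there: x:F. ✗
x: successors {x}; ~r | r & <>p there: x:F. ✗
— 2 worlds.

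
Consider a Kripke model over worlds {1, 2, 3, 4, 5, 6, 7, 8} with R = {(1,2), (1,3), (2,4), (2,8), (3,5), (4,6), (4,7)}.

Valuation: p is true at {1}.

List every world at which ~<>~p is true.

1: <>~p is T. ✗
2: <>~p is T. ✗
3: <>~p is T. ✗
4: <>~p is T. ✗
5: <>~p is F. ✓
6: <>~p is F. ✓
7: <>~p is F. ✓
8: <>~p is F. ✓

{5, 6, 7, 8}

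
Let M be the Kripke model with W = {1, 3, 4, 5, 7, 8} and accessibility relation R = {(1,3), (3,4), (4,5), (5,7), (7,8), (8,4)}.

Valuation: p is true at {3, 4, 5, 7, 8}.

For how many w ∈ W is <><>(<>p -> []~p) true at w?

1: successors {3}; <>(<>p -> []~p) there: 3:F. ✗
3: successors {4}; <>(<>p -> []~p) there: 4:F. ✗
4: successors {5}; <>(<>p -> []~p) there: 5:F. ✗
5: successors {7}; <>(<>p -> []~p) there: 7:F. ✗
7: successors {8}; <>(<>p -> []~p) there: 8:F. ✗
8: successors {4}; <>(<>p -> []~p) there: 4:F. ✗
Satisfying worlds: ∅.

0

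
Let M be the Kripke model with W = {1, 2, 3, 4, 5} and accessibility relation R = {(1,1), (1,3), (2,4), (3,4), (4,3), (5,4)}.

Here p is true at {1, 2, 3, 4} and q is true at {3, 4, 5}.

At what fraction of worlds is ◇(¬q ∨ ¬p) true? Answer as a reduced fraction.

1/5

1: successors {1, 3}; ¬q ∨ ¬p there: 1:T, 3:F. ✓
2: successors {4}; ¬q ∨ ¬p there: 4:F. ✗
3: successors {4}; ¬q ∨ ¬p there: 4:F. ✗
4: successors {3}; ¬q ∨ ¬p there: 3:F. ✗
5: successors {4}; ¬q ∨ ¬p there: 4:F. ✗
That's 1 of 5 worlds, so 1/5.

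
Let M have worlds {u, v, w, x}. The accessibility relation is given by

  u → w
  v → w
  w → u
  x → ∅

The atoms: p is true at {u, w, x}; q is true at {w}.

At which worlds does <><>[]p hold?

u: successors {w}; <>[]p there: w:T. ✓
v: successors {w}; <>[]p there: w:T. ✓
w: successors {u}; <>[]p there: u:T. ✓
x: no successors, so <><>[]p fails. ✗

{u, v, w}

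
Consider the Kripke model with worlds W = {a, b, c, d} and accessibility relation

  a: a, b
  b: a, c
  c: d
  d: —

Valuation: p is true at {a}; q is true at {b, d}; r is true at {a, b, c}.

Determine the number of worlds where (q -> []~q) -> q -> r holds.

3

a: q -> []~q is T, q -> r is T. ✓
b: q -> []~q is T, q -> r is T. ✓
c: q -> []~q is T, q -> r is T. ✓
d: q -> []~q is T, q -> r is F. ✗
Satisfying worlds: {a, b, c}.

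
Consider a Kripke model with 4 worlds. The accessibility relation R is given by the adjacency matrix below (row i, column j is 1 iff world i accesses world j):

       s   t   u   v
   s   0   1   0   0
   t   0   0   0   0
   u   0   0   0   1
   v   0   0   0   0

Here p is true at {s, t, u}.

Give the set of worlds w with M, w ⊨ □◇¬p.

{t, v}

s: successors {t}; ◇¬p there: t:F. ✗
t: no successors, so □◇¬p holds vacuously. ✓
u: successors {v}; ◇¬p there: v:F. ✗
v: no successors, so □◇¬p holds vacuously. ✓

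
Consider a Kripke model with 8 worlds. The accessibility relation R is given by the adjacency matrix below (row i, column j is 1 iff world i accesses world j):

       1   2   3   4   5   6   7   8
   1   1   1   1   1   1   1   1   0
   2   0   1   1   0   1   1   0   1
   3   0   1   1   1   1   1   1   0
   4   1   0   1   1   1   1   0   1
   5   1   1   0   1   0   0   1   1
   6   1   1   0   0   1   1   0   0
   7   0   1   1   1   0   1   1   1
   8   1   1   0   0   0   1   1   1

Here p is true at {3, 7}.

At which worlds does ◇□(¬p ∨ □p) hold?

1: successors {1, 2, 3, 4, 5, 6, 7}; □(¬p ∨ □p) there: 1:F, 2:F, 3:F, 4:F, 5:F, 6:T, 7:F. ✓
2: successors {2, 3, 5, 6, 8}; □(¬p ∨ □p) there: 2:F, 3:F, 5:F, 6:T, 8:F. ✓
3: successors {2, 3, 4, 5, 6, 7}; □(¬p ∨ □p) there: 2:F, 3:F, 4:F, 5:F, 6:T, 7:F. ✓
4: successors {1, 3, 4, 5, 6, 8}; □(¬p ∨ □p) there: 1:F, 3:F, 4:F, 5:F, 6:T, 8:F. ✓
5: successors {1, 2, 4, 7, 8}; □(¬p ∨ □p) there: 1:F, 2:F, 4:F, 7:F, 8:F. ✗
6: successors {1, 2, 5, 6}; □(¬p ∨ □p) there: 1:F, 2:F, 5:F, 6:T. ✓
7: successors {2, 3, 4, 6, 7, 8}; □(¬p ∨ □p) there: 2:F, 3:F, 4:F, 6:T, 7:F, 8:F. ✓
8: successors {1, 2, 6, 7, 8}; □(¬p ∨ □p) there: 1:F, 2:F, 6:T, 7:F, 8:F. ✓

{1, 2, 3, 4, 6, 7, 8}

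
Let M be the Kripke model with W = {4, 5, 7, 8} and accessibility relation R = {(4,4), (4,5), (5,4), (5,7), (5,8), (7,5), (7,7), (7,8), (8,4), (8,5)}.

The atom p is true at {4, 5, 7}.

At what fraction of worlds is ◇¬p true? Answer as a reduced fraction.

4: successors {4, 5}; ¬p there: 4:F, 5:F. ✗
5: successors {4, 7, 8}; ¬p there: 4:F, 7:F, 8:T. ✓
7: successors {5, 7, 8}; ¬p there: 5:F, 7:F, 8:T. ✓
8: successors {4, 5}; ¬p there: 4:F, 5:F. ✗
That's 2 of 4 worlds, so 2/4 = 1/2.

1/2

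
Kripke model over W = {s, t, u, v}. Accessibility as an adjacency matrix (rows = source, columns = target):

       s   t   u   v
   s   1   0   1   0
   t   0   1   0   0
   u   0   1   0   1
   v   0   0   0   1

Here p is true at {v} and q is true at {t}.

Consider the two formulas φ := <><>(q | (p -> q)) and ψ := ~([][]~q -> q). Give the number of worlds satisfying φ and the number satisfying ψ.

For <><>(q | (p -> q)):
s: successors {s, u}; <>(q | (p -> q)) there: s:T, u:T. ✓
t: successors {t}; <>(q | (p -> q)) there: t:T. ✓
u: successors {t, v}; <>(q | (p -> q)) there: t:T, v:F. ✓
v: successors {v}; <>(q | (p -> q)) there: v:F. ✗
— 3 worlds.
For ~([][]~q -> q):
s: [][]~q -> q is T. ✗
t: [][]~q -> q is T. ✗
u: [][]~q -> q is T. ✗
v: [][]~q -> q is F. ✓
— 1 world.

3 and 1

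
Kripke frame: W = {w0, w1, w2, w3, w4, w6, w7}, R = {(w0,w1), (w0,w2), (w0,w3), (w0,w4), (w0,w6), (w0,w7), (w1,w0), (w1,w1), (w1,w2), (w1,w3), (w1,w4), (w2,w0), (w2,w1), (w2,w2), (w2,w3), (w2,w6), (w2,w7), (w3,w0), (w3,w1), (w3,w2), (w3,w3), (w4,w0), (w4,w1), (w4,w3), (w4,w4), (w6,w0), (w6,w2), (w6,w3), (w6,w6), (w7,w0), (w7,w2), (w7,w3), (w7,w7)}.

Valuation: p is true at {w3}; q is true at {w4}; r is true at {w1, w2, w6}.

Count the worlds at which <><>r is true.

w0: successors {w1, w2, w3, w4, w6, w7}; <>r there: w1:T, w2:T, w3:T, w4:T, w6:T, w7:T. ✓
w1: successors {w0, w1, w2, w3, w4}; <>r there: w0:T, w1:T, w2:T, w3:T, w4:T. ✓
w2: successors {w0, w1, w2, w3, w6, w7}; <>r there: w0:T, w1:T, w2:T, w3:T, w6:T, w7:T. ✓
w3: successors {w0, w1, w2, w3}; <>r there: w0:T, w1:T, w2:T, w3:T. ✓
w4: successors {w0, w1, w3, w4}; <>r there: w0:T, w1:T, w3:T, w4:T. ✓
w6: successors {w0, w2, w3, w6}; <>r there: w0:T, w2:T, w3:T, w6:T. ✓
w7: successors {w0, w2, w3, w7}; <>r there: w0:T, w2:T, w3:T, w7:T. ✓
Satisfying worlds: {w0, w1, w2, w3, w4, w6, w7}.

7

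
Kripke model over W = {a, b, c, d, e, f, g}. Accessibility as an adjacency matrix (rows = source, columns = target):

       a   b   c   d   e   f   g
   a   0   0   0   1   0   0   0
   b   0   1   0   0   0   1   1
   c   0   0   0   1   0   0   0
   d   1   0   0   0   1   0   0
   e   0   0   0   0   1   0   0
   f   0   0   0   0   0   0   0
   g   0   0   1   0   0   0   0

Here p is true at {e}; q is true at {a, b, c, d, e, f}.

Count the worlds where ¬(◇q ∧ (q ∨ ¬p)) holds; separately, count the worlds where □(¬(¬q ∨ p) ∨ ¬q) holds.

1 and 5

For ¬(◇q ∧ (q ∨ ¬p)):
a: ◇q ∧ (q ∨ ¬p) is T. ✗
b: ◇q ∧ (q ∨ ¬p) is T. ✗
c: ◇q ∧ (q ∨ ¬p) is T. ✗
d: ◇q ∧ (q ∨ ¬p) is T. ✗
e: ◇q ∧ (q ∨ ¬p) is T. ✗
f: ◇q ∧ (q ∨ ¬p) is F. ✓
g: ◇q ∧ (q ∨ ¬p) is T. ✗
— 1 world.
For □(¬(¬q ∨ p) ∨ ¬q):
a: successors {d}; ¬(¬q ∨ p) ∨ ¬q there: d:T. ✓
b: successors {b, f, g}; ¬(¬q ∨ p) ∨ ¬q there: b:T, f:T, g:T. ✓
c: successors {d}; ¬(¬q ∨ p) ∨ ¬q there: d:T. ✓
d: successors {a, e}; ¬(¬q ∨ p) ∨ ¬q there: a:T, e:F. ✗
e: successors {e}; ¬(¬q ∨ p) ∨ ¬q there: e:F. ✗
f: no successors, so □(¬(¬q ∨ p) ∨ ¬q) holds vacuously. ✓
g: successors {c}; ¬(¬q ∨ p) ∨ ¬q there: c:T. ✓
— 5 worlds.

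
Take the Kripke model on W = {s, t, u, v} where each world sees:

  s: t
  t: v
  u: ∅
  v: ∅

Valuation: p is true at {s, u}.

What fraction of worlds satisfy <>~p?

1/2

s: successors {t}; ~p there: t:T. ✓
t: successors {v}; ~p there: v:T. ✓
u: no successors, so <>~p fails. ✗
v: no successors, so <>~p fails. ✗
That's 2 of 4 worlds, so 2/4 = 1/2.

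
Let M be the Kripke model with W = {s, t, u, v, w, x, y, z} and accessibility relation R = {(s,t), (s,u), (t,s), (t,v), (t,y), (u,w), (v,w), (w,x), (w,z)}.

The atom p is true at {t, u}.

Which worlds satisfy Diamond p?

{s}

s: successors {t, u}; p there: t:T, u:T. ✓
t: successors {s, v, y}; p there: s:F, v:F, y:F. ✗
u: successors {w}; p there: w:F. ✗
v: successors {w}; p there: w:F. ✗
w: successors {x, z}; p there: x:F, z:F. ✗
x: no successors, so Diamond p fails. ✗
y: no successors, so Diamond p fails. ✗
z: no successors, so Diamond p fails. ✗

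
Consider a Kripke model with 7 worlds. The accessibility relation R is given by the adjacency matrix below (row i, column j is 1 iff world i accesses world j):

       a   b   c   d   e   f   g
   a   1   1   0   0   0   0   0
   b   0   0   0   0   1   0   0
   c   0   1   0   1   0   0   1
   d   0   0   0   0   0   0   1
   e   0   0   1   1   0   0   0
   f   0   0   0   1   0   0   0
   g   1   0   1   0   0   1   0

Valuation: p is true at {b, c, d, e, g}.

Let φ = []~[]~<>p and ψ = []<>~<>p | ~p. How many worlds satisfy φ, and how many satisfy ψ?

7 and 2

For []~[]~<>p:
a: successors {a, b}; ~[]~<>p there: a:T, b:T. ✓
b: successors {e}; ~[]~<>p there: e:T. ✓
c: successors {b, d, g}; ~[]~<>p there: b:T, d:T, g:T. ✓
d: successors {g}; ~[]~<>p there: g:T. ✓
e: successors {c, d}; ~[]~<>p there: c:T, d:T. ✓
f: successors {d}; ~[]~<>p there: d:T. ✓
g: successors {a, c, f}; ~[]~<>p there: a:T, c:T, f:T. ✓
— 7 worlds.
For []<>~<>p | ~p:
a: []<>~<>p is F, ~p is T. ✓
b: []<>~<>p is F, ~p is F. ✗
c: []<>~<>p is F, ~p is F. ✗
d: []<>~<>p is F, ~p is F. ✗
e: []<>~<>p is F, ~p is F. ✗
f: []<>~<>p is F, ~p is T. ✓
g: []<>~<>p is F, ~p is F. ✗
— 2 worlds.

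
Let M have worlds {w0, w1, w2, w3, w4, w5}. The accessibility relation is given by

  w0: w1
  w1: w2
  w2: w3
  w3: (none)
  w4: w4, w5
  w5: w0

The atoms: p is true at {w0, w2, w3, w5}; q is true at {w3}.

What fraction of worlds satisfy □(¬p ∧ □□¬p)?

1/6

w0: successors {w1}; ¬p ∧ □□¬p there: w1:F. ✗
w1: successors {w2}; ¬p ∧ □□¬p there: w2:F. ✗
w2: successors {w3}; ¬p ∧ □□¬p there: w3:F. ✗
w3: no successors, so □(¬p ∧ □□¬p) holds vacuously. ✓
w4: successors {w4, w5}; ¬p ∧ □□¬p there: w4:F, w5:F. ✗
w5: successors {w0}; ¬p ∧ □□¬p there: w0:F. ✗
That's 1 of 6 worlds, so 1/6.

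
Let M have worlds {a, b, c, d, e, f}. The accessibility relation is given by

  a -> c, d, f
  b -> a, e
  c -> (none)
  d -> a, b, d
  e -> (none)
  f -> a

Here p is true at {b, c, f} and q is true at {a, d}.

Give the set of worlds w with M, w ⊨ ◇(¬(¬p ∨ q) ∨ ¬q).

a: successors {c, d, f}; ¬(¬p ∨ q) ∨ ¬q there: c:T, d:F, f:T. ✓
b: successors {a, e}; ¬(¬p ∨ q) ∨ ¬q there: a:F, e:T. ✓
c: no successors, so ◇(¬(¬p ∨ q) ∨ ¬q) fails. ✗
d: successors {a, b, d}; ¬(¬p ∨ q) ∨ ¬q there: a:F, b:T, d:F. ✓
e: no successors, so ◇(¬(¬p ∨ q) ∨ ¬q) fails. ✗
f: successors {a}; ¬(¬p ∨ q) ∨ ¬q there: a:F. ✗

{a, b, d}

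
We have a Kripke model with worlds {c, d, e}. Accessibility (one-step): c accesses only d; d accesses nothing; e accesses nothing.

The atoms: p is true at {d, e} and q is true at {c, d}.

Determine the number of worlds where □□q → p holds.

2

c: □□q is T, p is F. ✗
d: □□q is T, p is T. ✓
e: □□q is T, p is T. ✓
Satisfying worlds: {d, e}.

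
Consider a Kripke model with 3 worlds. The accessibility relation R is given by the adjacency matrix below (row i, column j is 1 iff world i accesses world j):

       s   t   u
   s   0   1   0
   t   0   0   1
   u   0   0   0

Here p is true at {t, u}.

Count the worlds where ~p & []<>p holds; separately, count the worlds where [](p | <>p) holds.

1 and 3

For ~p & []<>p:
s: ~p is T, []<>p is T. ✓
t: ~p is F, []<>p is F. ✗
u: ~p is F, []<>p is T. ✗
— 1 world.
For [](p | <>p):
s: successors {t}; p | <>p there: t:T. ✓
t: successors {u}; p | <>p there: u:T. ✓
u: no successors, so [](p | <>p) holds vacuously. ✓
— 3 worlds.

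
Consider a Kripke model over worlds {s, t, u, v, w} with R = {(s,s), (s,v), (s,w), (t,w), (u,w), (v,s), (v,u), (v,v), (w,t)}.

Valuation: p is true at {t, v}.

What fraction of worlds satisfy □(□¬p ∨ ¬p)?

s: successors {s, v, w}; □¬p ∨ ¬p there: s:T, v:F, w:T. ✗
t: successors {w}; □¬p ∨ ¬p there: w:T. ✓
u: successors {w}; □¬p ∨ ¬p there: w:T. ✓
v: successors {s, u, v}; □¬p ∨ ¬p there: s:T, u:T, v:F. ✗
w: successors {t}; □¬p ∨ ¬p there: t:T. ✓
That's 3 of 5 worlds, so 3/5.

3/5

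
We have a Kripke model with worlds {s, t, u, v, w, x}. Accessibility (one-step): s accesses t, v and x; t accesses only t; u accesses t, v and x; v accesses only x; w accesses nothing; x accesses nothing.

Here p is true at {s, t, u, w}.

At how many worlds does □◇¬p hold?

s: successors {t, v, x}; ◇¬p there: t:F, v:T, x:F. ✗
t: successors {t}; ◇¬p there: t:F. ✗
u: successors {t, v, x}; ◇¬p there: t:F, v:T, x:F. ✗
v: successors {x}; ◇¬p there: x:F. ✗
w: no successors, so □◇¬p holds vacuously. ✓
x: no successors, so □◇¬p holds vacuously. ✓
Satisfying worlds: {w, x}.

2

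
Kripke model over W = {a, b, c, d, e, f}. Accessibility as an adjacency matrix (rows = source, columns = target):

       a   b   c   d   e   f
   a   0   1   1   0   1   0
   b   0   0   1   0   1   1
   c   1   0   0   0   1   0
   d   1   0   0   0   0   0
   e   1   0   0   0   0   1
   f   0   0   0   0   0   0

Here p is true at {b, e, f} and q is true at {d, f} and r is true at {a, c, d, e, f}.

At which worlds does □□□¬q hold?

{f}

a: successors {b, c, e}; □□¬q there: b:F, c:F, e:T. ✗
b: successors {c, e, f}; □□¬q there: c:F, e:T, f:T. ✗
c: successors {a, e}; □□¬q there: a:F, e:T. ✗
d: successors {a}; □□¬q there: a:F. ✗
e: successors {a, f}; □□¬q there: a:F, f:T. ✗
f: no successors, so □□□¬q holds vacuously. ✓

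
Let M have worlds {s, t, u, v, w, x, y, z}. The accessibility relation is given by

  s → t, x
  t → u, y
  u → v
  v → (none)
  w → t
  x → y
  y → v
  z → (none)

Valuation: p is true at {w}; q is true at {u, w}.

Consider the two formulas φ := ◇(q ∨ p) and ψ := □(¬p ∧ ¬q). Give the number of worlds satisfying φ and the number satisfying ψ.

For ◇(q ∨ p):
s: successors {t, x}; q ∨ p there: t:F, x:F. ✗
t: successors {u, y}; q ∨ p there: u:T, y:F. ✓
u: successors {v}; q ∨ p there: v:F. ✗
v: no successors, so ◇(q ∨ p) fails. ✗
w: successors {t}; q ∨ p there: t:F. ✗
x: successors {y}; q ∨ p there: y:F. ✗
y: successors {v}; q ∨ p there: v:F. ✗
z: no successors, so ◇(q ∨ p) fails. ✗
— 1 world.
For □(¬p ∧ ¬q):
s: successors {t, x}; ¬p ∧ ¬q there: t:T, x:T. ✓
t: successors {u, y}; ¬p ∧ ¬q there: u:F, y:T. ✗
u: successors {v}; ¬p ∧ ¬q there: v:T. ✓
v: no successors, so □(¬p ∧ ¬q) holds vacuously. ✓
w: successors {t}; ¬p ∧ ¬q there: t:T. ✓
x: successors {y}; ¬p ∧ ¬q there: y:T. ✓
y: successors {v}; ¬p ∧ ¬q there: v:T. ✓
z: no successors, so □(¬p ∧ ¬q) holds vacuously. ✓
— 7 worlds.

1 and 7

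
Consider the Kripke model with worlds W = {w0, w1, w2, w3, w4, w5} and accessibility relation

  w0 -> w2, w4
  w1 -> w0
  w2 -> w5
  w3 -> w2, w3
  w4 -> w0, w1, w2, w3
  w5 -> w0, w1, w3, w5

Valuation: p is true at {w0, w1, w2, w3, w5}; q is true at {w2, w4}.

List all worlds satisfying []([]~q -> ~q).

{w1, w2, w5}

w0: successors {w2, w4}; []~q -> ~q there: w2:F, w4:T. ✗
w1: successors {w0}; []~q -> ~q there: w0:T. ✓
w2: successors {w5}; []~q -> ~q there: w5:T. ✓
w3: successors {w2, w3}; []~q -> ~q there: w2:F, w3:T. ✗
w4: successors {w0, w1, w2, w3}; []~q -> ~q there: w0:T, w1:T, w2:F, w3:T. ✗
w5: successors {w0, w1, w3, w5}; []~q -> ~q there: w0:T, w1:T, w3:T, w5:T. ✓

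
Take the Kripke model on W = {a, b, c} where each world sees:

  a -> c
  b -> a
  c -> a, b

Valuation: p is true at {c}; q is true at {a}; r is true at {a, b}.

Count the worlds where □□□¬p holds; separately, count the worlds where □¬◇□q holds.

For □□□¬p:
a: successors {c}; □□¬p there: c:F. ✗
b: successors {a}; □□¬p there: a:T. ✓
c: successors {a, b}; □□¬p there: a:T, b:F. ✗
— 1 world.
For □¬◇□q:
a: successors {c}; ¬◇□q there: c:F. ✗
b: successors {a}; ¬◇□q there: a:T. ✓
c: successors {a, b}; ¬◇□q there: a:T, b:T. ✓
— 2 worlds.

1 and 2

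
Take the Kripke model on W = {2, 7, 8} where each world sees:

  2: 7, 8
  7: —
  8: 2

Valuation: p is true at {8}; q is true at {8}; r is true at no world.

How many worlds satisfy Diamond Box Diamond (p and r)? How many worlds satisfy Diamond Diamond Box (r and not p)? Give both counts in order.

For Diamond Box Diamond (p and r):
2: successors {7, 8}; Box Diamond (p and r) there: 7:T, 8:F. ✓
7: no successors, so Diamond Box Diamond (p and r) fails. ✗
8: successors {2}; Box Diamond (p and r) there: 2:F. ✗
— 1 world.
For Diamond Diamond Box (r and not p):
2: successors {7, 8}; Diamond Box (r and not p) there: 7:F, 8:F. ✗
7: no successors, so Diamond Diamond Box (r and not p) fails. ✗
8: successors {2}; Diamond Box (r and not p) there: 2:T. ✓
— 1 world.

1 and 1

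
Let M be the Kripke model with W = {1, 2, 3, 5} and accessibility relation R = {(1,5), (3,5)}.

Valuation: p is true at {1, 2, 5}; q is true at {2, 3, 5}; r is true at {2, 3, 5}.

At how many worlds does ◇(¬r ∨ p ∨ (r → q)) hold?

2

1: successors {5}; ¬r ∨ p ∨ (r → q) there: 5:T. ✓
2: no successors, so ◇(¬r ∨ p ∨ (r → q)) fails. ✗
3: successors {5}; ¬r ∨ p ∨ (r → q) there: 5:T. ✓
5: no successors, so ◇(¬r ∨ p ∨ (r → q)) fails. ✗
Satisfying worlds: {1, 3}.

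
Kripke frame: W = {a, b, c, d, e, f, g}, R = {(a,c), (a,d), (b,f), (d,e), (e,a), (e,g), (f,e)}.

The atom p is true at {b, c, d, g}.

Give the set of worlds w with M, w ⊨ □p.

a: successors {c, d}; p there: c:T, d:T. ✓
b: successors {f}; p there: f:F. ✗
c: no successors, so □p holds vacuously. ✓
d: successors {e}; p there: e:F. ✗
e: successors {a, g}; p there: a:F, g:T. ✗
f: successors {e}; p there: e:F. ✗
g: no successors, so □p holds vacuously. ✓

{a, c, g}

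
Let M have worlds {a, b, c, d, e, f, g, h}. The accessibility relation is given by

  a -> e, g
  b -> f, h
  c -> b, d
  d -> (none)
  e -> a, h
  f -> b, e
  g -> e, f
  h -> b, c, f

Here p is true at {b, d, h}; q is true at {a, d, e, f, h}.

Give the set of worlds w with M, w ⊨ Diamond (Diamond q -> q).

a: successors {e, g}; Diamond q -> q there: e:T, g:F. ✓
b: successors {f, h}; Diamond q -> q there: f:T, h:T. ✓
c: successors {b, d}; Diamond q -> q there: b:F, d:T. ✓
d: no successors, so Diamond (Diamond q -> q) fails. ✗
e: successors {a, h}; Diamond q -> q there: a:T, h:T. ✓
f: successors {b, e}; Diamond q -> q there: b:F, e:T. ✓
g: successors {e, f}; Diamond q -> q there: e:T, f:T. ✓
h: successors {b, c, f}; Diamond q -> q there: b:F, c:F, f:T. ✓

{a, b, c, e, f, g, h}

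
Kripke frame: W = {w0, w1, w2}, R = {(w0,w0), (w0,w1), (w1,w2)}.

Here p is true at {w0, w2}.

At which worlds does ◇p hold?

{w0, w1}

w0: successors {w0, w1}; p there: w0:T, w1:F. ✓
w1: successors {w2}; p there: w2:T. ✓
w2: no successors, so ◇p fails. ✗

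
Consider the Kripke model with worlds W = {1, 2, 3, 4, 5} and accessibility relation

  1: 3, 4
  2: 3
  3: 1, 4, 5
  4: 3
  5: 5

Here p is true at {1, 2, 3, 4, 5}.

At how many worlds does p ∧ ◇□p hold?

5

1: p is T, ◇□p is T. ✓
2: p is T, ◇□p is T. ✓
3: p is T, ◇□p is T. ✓
4: p is T, ◇□p is T. ✓
5: p is T, ◇□p is T. ✓
Satisfying worlds: {1, 2, 3, 4, 5}.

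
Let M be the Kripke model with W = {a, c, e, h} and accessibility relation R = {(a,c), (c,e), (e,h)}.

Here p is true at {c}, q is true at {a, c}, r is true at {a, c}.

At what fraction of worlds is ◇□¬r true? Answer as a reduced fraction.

3/4

a: successors {c}; □¬r there: c:T. ✓
c: successors {e}; □¬r there: e:T. ✓
e: successors {h}; □¬r there: h:T. ✓
h: no successors, so ◇□¬r fails. ✗
That's 3 of 4 worlds, so 3/4.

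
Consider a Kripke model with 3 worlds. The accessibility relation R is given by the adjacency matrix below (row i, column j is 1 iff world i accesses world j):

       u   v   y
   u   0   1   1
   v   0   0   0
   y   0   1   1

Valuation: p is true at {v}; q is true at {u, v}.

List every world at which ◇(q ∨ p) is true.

u: successors {v, y}; q ∨ p there: v:T, y:F. ✓
v: no successors, so ◇(q ∨ p) fails. ✗
y: successors {v, y}; q ∨ p there: v:T, y:F. ✓

{u, y}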